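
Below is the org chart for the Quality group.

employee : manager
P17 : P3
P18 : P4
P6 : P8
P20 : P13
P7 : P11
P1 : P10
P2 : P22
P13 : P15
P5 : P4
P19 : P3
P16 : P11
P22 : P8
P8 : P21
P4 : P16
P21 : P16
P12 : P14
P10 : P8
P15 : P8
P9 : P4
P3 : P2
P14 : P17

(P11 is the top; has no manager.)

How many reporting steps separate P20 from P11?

6

Chain from P20 up to P11: P20 → P13 → P15 → P8 → P21 → P16 → P11. That is 6 steps up, so P20 is 6 levels below P11.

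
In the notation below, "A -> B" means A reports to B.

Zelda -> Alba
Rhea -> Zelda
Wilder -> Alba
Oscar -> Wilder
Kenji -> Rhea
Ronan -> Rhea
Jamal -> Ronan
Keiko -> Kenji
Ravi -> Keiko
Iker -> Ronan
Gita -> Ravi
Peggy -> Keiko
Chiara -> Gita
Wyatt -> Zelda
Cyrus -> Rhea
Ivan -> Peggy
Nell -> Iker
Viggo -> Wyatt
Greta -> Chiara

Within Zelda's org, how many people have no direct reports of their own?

The people in Zelda's organization with no one reporting to them are Viggo, Cyrus, Nell, Jamal, Ivan, Greta. That is 6.

6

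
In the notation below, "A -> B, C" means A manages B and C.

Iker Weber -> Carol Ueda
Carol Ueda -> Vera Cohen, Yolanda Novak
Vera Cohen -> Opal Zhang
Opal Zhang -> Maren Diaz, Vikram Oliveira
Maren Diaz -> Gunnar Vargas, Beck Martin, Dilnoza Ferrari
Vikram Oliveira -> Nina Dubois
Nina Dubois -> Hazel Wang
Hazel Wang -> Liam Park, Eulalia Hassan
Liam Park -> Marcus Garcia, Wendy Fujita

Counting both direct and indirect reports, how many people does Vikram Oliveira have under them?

6

Vikram Oliveira directly manages Nina Dubois. Under Nina Dubois: Hazel Wang, Eulalia Hassan, Liam Park, Wendy Fujita, Marcus Garcia (5). That's 6 in total.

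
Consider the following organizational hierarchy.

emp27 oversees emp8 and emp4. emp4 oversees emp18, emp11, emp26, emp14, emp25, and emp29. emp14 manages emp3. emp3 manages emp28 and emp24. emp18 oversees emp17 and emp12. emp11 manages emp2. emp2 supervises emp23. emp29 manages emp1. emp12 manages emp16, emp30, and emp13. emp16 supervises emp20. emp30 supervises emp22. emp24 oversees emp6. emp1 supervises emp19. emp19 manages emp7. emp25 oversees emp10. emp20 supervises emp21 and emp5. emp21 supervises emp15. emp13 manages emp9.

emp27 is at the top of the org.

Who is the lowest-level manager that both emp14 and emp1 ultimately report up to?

emp4

emp14's chain of managers is emp4, emp27. emp1's chain of managers is emp29, emp4, emp27. The first manager that appears in both chains is emp4.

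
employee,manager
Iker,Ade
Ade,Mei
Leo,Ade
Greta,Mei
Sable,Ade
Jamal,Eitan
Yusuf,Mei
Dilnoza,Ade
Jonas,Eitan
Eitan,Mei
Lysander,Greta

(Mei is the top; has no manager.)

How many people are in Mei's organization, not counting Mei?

11

Mei directly manages Greta, Ade, Eitan, Yusuf. Under Greta: Lysander (1). Under Ade: Leo, Iker, Sable, Dilnoza (4). Under Eitan: Jonas, Jamal (2). Yusuf has no reports. So Mei's organization is 4 direct reports plus everyone under them: 2 + 5 + 3 + 1 = 11.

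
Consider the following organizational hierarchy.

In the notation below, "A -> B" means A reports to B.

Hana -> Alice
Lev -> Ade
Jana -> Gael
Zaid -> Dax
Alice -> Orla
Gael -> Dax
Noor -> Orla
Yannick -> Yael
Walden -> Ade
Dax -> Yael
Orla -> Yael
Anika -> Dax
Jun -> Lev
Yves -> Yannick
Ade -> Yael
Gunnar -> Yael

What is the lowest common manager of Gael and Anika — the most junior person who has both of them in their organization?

Gael's chain of managers is Dax, Yael. Anika's chain of managers is Dax, Yael. The first manager that appears in both chains is Dax.

Dax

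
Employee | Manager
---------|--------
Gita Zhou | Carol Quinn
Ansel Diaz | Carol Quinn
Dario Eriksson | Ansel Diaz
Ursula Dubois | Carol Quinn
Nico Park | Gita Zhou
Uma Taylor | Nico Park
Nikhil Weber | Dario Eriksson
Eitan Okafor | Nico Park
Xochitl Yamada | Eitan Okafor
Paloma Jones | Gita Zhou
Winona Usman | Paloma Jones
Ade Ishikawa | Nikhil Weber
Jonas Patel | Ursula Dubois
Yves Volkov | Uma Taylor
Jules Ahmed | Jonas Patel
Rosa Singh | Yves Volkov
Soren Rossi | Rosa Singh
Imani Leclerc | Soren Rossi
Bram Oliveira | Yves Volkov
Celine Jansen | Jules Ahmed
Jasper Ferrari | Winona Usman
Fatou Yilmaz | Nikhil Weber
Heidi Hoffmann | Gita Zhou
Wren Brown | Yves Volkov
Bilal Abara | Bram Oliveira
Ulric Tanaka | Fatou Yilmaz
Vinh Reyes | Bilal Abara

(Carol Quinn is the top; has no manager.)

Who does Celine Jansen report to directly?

Celine Jansen reports directly to Jules Ahmed.

Jules Ahmed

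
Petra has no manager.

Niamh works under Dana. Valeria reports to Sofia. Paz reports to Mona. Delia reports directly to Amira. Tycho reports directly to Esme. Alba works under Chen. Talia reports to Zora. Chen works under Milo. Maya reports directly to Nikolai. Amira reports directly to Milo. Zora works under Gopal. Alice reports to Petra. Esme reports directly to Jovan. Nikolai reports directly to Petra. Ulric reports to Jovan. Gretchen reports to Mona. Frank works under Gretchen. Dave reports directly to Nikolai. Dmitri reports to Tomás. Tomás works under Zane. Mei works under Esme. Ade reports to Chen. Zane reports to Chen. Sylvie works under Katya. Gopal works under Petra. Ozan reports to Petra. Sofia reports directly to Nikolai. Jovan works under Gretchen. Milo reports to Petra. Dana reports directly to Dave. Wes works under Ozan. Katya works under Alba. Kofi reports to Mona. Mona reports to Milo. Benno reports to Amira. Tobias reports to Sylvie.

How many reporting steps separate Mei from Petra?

Chain from Mei up to Petra: Mei → Esme → Jovan → Gretchen → Mona → Milo → Petra. That is 6 steps up, so Mei is 6 levels below Petra.

6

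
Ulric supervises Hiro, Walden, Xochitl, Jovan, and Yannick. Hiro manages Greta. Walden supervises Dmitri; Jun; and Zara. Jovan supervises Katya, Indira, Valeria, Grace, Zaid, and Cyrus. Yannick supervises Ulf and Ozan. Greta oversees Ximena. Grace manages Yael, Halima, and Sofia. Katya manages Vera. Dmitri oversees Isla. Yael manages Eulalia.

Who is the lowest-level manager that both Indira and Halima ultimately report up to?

Jovan

Indira's chain of managers is Jovan, Ulric. Halima's chain of managers is Grace, Jovan, Ulric. The first manager that appears in both chains is Jovan.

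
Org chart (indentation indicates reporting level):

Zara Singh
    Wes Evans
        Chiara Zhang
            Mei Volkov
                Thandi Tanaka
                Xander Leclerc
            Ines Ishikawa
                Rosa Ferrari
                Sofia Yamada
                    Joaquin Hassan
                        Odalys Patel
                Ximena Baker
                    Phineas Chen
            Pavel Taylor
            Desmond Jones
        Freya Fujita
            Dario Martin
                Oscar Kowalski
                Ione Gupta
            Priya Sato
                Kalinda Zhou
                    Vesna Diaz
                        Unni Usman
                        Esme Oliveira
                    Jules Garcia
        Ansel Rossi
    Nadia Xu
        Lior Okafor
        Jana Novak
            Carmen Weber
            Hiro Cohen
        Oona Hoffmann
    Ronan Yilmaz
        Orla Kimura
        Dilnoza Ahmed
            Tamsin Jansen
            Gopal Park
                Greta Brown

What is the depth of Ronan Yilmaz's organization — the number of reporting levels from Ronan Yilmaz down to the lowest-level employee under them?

3

The longest chain under Ronan Yilmaz runs Ronan Yilmaz → Dilnoza Ahmed → Gopal Park → Greta Brown, which is 3 levels below Ronan Yilmaz.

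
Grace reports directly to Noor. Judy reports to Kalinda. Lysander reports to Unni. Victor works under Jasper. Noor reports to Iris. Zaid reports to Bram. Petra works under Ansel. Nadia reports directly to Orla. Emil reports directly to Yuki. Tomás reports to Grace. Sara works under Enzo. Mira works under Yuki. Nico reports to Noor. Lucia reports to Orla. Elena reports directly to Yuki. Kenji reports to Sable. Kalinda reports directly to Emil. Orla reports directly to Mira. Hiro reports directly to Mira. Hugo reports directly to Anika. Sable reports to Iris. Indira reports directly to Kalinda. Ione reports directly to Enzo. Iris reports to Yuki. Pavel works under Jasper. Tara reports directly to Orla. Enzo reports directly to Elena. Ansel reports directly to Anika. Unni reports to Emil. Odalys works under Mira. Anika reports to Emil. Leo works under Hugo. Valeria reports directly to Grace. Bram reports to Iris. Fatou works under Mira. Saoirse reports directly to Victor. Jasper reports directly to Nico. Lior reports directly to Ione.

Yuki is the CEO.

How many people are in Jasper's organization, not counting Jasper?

3

Jasper directly manages Victor, Pavel. Under Victor: Saoirse (1). Pavel has no reports. So Jasper's organization is 2 direct reports plus everyone under them: 2 + 1 = 3.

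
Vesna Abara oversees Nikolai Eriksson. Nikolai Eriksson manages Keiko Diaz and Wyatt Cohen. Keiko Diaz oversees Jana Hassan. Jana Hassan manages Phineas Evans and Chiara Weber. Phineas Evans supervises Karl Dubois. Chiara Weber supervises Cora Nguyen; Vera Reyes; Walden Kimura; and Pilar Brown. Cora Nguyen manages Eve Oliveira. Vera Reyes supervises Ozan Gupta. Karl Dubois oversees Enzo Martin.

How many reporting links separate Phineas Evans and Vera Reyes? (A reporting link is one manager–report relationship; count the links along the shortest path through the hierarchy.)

Phineas Evans is 1 level below Jana Hassan, and Vera Reyes is 2 levels below Jana Hassan (their lowest common manager). The shortest path runs up from Phineas Evans to Jana Hassan and back down to Vera Reyes: 1 + 2 = 3 links.

3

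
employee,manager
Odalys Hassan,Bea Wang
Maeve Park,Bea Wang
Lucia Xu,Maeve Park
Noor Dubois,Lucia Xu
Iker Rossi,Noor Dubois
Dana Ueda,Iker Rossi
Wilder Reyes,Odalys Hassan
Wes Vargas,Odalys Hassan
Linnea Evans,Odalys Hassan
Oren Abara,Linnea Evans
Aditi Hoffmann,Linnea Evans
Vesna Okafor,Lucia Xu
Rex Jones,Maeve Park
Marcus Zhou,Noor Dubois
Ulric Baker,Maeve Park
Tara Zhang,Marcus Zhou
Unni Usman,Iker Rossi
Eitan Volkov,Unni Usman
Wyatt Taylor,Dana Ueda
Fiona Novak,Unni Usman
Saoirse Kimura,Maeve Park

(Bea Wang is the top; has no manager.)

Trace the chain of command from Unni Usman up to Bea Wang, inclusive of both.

Unni Usman -> Iker Rossi -> Noor Dubois -> Lucia Xu -> Maeve Park -> Bea Wang

Unni Usman reports to Iker Rossi. Iker Rossi reports to Noor Dubois. Noor Dubois reports to Lucia Xu. Lucia Xu reports to Maeve Park. Maeve Park reports to Bea Wang. Bea Wang is at the top.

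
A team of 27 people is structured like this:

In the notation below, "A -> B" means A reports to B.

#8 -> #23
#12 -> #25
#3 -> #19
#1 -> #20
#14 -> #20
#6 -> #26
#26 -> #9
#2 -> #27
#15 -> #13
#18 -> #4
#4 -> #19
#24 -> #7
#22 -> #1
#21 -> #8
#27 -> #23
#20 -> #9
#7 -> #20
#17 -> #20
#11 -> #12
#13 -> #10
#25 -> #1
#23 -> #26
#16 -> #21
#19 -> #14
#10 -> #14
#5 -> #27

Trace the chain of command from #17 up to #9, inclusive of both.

#17 reports to #20. #20 reports to #9. #9 is at the top.

#17 -> #20 -> #9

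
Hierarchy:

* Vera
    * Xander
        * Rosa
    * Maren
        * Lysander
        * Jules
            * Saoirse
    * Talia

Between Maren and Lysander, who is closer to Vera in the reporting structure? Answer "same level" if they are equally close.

Maren is 1 level below Vera; Lysander is 2. Maren is higher.

Maren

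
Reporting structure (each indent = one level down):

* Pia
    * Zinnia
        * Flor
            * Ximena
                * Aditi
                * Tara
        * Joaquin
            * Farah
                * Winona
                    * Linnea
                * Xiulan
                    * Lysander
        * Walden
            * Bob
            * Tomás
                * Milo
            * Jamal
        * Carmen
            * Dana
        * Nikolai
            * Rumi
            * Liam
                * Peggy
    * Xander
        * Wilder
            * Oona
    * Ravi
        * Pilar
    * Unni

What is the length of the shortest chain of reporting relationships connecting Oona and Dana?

6

Oona is 3 levels below Pia, and Dana is 3 levels below Pia (their lowest common manager). The shortest path runs up from Oona to Pia and back down to Dana: 3 + 3 = 6 links.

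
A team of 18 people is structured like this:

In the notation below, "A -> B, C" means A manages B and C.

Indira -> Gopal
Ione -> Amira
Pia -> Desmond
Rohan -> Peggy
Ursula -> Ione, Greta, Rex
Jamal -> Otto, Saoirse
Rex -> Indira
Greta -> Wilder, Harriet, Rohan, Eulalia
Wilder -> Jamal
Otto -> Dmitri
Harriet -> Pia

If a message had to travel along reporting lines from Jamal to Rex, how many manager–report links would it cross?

4

Jamal is 3 levels below Ursula, and Rex is 1 level below Ursula (their lowest common manager). The shortest path runs up from Jamal to Ursula and back down to Rex: 3 + 1 = 4 links.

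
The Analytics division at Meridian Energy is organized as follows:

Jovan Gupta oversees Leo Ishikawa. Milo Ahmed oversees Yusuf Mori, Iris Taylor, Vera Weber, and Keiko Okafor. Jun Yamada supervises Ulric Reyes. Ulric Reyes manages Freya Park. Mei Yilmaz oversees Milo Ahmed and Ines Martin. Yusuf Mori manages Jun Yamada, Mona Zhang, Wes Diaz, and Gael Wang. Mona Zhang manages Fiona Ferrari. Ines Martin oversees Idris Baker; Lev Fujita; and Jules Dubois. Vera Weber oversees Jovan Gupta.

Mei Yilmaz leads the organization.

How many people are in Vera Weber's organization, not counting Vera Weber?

2

Vera Weber directly manages Jovan Gupta. Under Jovan Gupta: Leo Ishikawa (1). That's 2 in total.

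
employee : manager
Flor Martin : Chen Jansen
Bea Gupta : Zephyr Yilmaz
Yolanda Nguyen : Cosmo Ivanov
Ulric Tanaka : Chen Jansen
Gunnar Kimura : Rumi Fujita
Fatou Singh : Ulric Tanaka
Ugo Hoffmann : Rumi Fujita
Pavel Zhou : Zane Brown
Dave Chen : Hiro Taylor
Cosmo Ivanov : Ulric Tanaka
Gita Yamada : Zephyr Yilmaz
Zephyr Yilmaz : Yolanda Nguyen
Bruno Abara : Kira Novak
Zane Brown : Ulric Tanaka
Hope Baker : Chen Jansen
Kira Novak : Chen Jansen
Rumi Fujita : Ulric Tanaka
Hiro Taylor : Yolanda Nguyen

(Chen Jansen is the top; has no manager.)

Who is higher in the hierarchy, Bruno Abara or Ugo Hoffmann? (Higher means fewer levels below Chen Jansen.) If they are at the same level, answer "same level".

Bruno Abara is 2 levels below Chen Jansen; Ugo Hoffmann is 3. Bruno Abara is higher.

Bruno Abara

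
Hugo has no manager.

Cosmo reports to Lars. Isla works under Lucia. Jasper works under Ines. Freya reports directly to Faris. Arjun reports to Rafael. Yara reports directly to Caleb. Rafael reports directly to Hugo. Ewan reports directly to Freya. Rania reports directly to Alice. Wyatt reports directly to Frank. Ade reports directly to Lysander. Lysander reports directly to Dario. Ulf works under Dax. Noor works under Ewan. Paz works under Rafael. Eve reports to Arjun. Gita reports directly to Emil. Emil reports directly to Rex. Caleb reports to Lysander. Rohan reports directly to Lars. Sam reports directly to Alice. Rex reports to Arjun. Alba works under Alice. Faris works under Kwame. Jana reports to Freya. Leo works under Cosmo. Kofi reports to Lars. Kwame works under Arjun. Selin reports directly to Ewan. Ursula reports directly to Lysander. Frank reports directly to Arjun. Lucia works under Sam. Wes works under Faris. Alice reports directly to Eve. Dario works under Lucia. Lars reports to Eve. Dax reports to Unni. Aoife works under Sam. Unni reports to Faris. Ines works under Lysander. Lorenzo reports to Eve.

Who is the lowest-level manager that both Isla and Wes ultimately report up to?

Isla's chain of managers is Lucia, Sam, Alice, Eve, Arjun, Rafael, Hugo. Wes's chain of managers is Faris, Kwame, Arjun, Rafael, Hugo. The first manager that appears in both chains is Arjun.

Arjun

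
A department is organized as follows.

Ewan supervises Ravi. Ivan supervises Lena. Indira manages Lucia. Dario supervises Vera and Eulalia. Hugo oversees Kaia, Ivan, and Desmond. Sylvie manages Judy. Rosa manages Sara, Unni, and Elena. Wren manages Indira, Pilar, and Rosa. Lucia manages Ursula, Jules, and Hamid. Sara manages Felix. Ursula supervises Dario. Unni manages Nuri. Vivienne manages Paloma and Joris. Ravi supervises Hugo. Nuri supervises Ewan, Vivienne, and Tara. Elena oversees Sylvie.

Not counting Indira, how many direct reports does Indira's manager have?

Indira reports to Wren. Wren's other direct reports are Rosa, Pilar — 2 peers.

2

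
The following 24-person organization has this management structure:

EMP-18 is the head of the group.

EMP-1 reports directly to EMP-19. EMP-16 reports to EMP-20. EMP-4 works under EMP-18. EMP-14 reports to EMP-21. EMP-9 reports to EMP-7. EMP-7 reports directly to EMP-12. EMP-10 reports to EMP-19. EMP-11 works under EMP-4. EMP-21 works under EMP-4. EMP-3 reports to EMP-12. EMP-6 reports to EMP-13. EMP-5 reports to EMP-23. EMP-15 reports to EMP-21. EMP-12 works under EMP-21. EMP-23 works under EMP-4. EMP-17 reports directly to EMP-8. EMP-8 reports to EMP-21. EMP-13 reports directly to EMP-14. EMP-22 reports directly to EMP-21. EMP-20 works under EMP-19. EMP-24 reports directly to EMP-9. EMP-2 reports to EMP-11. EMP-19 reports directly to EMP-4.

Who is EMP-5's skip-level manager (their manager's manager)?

EMP-4

EMP-5 reports to EMP-23, and EMP-23 reports to EMP-4. So EMP-5's skip-level manager is EMP-4.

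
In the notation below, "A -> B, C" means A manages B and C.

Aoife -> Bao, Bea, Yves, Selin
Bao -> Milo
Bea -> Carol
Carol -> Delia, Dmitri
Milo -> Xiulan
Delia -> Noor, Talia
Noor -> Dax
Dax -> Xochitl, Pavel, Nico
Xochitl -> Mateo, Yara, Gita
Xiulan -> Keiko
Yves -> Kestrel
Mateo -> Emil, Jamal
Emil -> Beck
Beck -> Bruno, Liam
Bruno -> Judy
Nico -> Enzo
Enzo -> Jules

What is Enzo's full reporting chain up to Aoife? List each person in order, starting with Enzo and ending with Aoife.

Enzo reports to Nico. Nico reports to Dax. Dax reports to Noor. Noor reports to Delia. Delia reports to Carol. Carol reports to Bea. Bea reports to Aoife. Aoife is at the top.

Enzo -> Nico -> Dax -> Noor -> Delia -> Carol -> Bea -> Aoife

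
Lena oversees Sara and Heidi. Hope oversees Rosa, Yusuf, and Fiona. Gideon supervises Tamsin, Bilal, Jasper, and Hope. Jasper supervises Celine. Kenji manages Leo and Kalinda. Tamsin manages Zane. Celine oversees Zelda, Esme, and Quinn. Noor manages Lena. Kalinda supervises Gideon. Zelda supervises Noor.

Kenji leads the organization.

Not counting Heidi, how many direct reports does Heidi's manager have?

Heidi reports to Lena. Lena's other direct reports are Sara — 1 peer.

1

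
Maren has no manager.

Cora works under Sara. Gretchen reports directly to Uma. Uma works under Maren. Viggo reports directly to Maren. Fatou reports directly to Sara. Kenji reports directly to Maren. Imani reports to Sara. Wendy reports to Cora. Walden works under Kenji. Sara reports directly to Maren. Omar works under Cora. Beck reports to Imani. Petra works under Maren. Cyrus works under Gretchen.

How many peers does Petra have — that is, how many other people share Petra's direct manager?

4

Petra reports to Maren. Maren's other direct reports are Kenji, Sara, Uma, Viggo — 4 peers.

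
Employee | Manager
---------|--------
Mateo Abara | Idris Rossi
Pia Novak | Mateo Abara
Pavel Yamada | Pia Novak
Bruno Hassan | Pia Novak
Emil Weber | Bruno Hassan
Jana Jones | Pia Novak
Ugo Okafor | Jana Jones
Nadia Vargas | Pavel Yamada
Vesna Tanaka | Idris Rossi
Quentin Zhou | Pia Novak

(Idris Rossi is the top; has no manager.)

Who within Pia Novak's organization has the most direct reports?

Direct-report counts within Pia Novak's organization: Pia Novak has 4; Jana Jones has 1; Bruno Hassan has 1; Pavel Yamada has 1. The largest is 4, held by Pia Novak.

Pia Novak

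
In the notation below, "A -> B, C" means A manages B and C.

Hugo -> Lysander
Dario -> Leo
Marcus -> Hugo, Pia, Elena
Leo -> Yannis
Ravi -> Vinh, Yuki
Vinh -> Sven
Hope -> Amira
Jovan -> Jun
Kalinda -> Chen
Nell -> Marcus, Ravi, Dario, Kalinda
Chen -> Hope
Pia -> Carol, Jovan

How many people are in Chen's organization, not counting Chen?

2

Chen directly manages Hope. Under Hope: Amira (1). That's 2 in total.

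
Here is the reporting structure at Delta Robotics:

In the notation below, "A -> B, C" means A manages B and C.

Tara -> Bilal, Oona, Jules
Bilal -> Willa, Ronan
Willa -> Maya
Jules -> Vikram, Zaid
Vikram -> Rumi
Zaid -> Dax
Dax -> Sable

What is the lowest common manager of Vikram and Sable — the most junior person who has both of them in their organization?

Vikram's chain of managers is Jules, Tara. Sable's chain of managers is Dax, Zaid, Jules, Tara. The first manager that appears in both chains is Jules.

Jules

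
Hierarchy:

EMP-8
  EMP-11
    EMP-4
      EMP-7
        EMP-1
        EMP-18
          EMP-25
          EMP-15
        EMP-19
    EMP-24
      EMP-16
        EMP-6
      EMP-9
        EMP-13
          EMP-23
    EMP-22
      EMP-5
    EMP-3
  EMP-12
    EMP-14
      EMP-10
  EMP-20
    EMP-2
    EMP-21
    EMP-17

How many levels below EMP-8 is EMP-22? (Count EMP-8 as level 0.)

Chain from EMP-22 up to EMP-8: EMP-22 → EMP-11 → EMP-8. That is 2 steps up, so EMP-22 is 2 levels below EMP-8.

2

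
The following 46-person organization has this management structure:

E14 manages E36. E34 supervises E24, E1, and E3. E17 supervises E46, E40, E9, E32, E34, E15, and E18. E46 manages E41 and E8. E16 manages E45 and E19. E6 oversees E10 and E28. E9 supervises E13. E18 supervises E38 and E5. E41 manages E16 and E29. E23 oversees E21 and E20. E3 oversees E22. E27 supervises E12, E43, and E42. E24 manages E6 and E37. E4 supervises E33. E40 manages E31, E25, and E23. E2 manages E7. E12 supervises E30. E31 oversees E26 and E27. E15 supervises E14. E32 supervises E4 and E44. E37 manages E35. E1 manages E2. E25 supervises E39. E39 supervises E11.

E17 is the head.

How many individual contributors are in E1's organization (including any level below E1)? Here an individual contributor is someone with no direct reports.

1

The only person in E1's organization with no one reporting to them is E7. That is 1.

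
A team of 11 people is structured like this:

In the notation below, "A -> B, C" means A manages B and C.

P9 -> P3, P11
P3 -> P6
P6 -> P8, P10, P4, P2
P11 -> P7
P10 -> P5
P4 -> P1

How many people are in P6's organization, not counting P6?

P6 directly manages P8, P10, P4, P2. P8 has no reports. Under P10: P5 (1). Under P4: P1 (1). P2 has no reports. So P6's organization is 4 direct reports plus everyone under them: 1 + 2 + 2 + 1 = 6.

6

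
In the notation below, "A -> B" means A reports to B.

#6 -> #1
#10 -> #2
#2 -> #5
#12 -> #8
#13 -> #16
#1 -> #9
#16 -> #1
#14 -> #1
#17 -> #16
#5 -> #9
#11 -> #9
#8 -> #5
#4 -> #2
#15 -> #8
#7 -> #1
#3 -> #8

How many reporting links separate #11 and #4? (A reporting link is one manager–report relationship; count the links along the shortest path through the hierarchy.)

#11 is 1 level below #9, and #4 is 3 levels below #9 (their lowest common manager). The shortest path runs up from #11 to #9 and back down to #4: 1 + 3 = 4 links.

4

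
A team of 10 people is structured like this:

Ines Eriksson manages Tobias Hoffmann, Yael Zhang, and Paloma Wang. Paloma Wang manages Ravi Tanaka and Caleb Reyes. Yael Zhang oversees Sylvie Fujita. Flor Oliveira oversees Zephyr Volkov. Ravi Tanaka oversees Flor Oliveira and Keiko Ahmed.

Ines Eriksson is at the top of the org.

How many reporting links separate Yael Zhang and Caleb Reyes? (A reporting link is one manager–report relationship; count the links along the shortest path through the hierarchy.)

3

Yael Zhang is 1 level below Ines Eriksson, and Caleb Reyes is 2 levels below Ines Eriksson (their lowest common manager). The shortest path runs up from Yael Zhang to Ines Eriksson and back down to Caleb Reyes: 1 + 2 = 3 links.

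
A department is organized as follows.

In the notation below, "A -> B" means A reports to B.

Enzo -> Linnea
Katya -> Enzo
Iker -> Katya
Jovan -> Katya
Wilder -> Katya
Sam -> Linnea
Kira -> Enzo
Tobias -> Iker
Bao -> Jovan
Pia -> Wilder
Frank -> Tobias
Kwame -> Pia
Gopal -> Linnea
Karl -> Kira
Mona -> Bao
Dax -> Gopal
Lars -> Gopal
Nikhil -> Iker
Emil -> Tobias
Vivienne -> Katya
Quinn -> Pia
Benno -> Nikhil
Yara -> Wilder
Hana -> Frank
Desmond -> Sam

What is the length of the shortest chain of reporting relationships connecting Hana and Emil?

3

Hana is 2 levels below Tobias, and Emil is 1 level below Tobias (their lowest common manager). The shortest path runs up from Hana to Tobias and back down to Emil: 2 + 1 = 3 links.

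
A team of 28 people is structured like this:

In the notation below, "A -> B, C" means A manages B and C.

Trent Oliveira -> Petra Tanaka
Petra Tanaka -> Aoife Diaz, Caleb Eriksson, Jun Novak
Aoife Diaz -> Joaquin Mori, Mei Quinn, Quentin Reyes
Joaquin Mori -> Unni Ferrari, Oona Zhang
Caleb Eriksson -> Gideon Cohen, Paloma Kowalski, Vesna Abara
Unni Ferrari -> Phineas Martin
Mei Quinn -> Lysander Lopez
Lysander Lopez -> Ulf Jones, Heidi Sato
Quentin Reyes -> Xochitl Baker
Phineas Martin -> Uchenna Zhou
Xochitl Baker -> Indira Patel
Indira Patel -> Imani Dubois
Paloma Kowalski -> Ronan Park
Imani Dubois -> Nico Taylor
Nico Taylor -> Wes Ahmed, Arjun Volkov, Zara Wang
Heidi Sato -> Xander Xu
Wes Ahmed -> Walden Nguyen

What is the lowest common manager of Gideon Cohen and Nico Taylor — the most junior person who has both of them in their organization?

Petra Tanaka

Gideon Cohen's chain of managers is Caleb Eriksson, Petra Tanaka, Trent Oliveira. Nico Taylor's chain of managers is Imani Dubois, Indira Patel, Xochitl Baker, Quentin Reyes, Aoife Diaz, Petra Tanaka, Trent Oliveira. The first manager that appears in both chains is Petra Tanaka.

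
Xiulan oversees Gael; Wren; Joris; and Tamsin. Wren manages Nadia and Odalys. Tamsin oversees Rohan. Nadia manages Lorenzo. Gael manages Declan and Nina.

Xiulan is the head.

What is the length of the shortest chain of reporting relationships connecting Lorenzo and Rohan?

5

Lorenzo is 3 levels below Xiulan, and Rohan is 2 levels below Xiulan (their lowest common manager). The shortest path runs up from Lorenzo to Xiulan and back down to Rohan: 3 + 2 = 5 links.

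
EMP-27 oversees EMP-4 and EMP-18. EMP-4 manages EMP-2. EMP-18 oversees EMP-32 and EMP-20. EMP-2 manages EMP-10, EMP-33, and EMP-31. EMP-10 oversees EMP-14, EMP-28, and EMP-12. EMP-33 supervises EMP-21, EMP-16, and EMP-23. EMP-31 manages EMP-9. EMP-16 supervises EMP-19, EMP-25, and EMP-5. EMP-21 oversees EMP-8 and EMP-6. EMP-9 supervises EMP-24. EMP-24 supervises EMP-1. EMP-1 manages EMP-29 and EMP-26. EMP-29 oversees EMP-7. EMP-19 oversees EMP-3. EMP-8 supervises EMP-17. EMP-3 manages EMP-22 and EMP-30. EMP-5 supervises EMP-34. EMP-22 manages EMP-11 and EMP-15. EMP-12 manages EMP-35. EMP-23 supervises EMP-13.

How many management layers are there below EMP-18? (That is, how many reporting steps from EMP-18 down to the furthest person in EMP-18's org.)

1

The longest chain under EMP-18 runs EMP-18 → EMP-20, which is 1 level below EMP-18.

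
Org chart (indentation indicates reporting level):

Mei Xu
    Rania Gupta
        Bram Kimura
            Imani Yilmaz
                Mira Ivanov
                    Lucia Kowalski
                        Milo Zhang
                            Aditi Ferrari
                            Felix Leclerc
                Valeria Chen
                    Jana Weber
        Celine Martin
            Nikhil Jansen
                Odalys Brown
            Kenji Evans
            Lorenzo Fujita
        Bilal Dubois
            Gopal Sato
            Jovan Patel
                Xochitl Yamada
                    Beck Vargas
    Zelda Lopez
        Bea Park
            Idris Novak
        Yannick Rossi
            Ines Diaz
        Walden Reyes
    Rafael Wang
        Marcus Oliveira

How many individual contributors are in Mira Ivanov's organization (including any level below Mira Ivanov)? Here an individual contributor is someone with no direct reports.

2

The people in Mira Ivanov's organization with no one reporting to them are Felix Leclerc, Aditi Ferrari. That is 2.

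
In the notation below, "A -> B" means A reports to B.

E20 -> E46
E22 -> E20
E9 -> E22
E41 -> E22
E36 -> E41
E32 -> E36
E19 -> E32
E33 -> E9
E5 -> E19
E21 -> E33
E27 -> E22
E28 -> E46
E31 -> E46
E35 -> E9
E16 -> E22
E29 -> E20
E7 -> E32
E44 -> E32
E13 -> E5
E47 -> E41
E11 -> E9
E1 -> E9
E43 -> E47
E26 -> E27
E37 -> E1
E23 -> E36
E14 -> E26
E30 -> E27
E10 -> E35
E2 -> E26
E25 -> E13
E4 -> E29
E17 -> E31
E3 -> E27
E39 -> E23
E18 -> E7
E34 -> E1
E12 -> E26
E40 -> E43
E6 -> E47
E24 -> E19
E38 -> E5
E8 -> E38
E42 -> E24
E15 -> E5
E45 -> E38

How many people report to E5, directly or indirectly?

6

E5 directly manages E13, E38, E15. Under E13: E25 (1). Under E38: E45, E8 (2). E15 has no reports. So E5's organization is 3 direct reports plus everyone under them: 2 + 3 + 1 = 6.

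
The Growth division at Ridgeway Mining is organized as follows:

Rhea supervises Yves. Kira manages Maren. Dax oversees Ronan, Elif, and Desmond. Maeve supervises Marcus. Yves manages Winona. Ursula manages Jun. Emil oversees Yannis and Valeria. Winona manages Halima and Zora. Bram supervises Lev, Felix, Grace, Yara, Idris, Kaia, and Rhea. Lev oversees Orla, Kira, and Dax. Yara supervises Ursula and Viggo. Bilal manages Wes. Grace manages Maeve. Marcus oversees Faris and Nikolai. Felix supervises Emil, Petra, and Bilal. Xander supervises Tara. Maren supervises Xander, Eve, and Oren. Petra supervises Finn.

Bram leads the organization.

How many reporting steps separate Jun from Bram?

3

Chain from Jun up to Bram: Jun → Ursula → Yara → Bram. That is 3 steps up, so Jun is 3 levels below Bram.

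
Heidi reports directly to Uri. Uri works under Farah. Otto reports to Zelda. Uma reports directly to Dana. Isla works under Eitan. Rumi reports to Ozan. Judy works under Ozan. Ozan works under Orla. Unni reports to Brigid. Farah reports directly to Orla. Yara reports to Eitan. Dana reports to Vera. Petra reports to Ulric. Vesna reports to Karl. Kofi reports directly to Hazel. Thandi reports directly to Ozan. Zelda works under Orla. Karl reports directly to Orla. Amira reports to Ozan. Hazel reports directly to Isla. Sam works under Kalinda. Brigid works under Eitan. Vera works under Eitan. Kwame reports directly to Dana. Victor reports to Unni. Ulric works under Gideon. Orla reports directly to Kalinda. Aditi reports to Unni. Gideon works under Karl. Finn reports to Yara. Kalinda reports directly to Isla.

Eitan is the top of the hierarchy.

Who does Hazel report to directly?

Hazel reports directly to Isla.

Isla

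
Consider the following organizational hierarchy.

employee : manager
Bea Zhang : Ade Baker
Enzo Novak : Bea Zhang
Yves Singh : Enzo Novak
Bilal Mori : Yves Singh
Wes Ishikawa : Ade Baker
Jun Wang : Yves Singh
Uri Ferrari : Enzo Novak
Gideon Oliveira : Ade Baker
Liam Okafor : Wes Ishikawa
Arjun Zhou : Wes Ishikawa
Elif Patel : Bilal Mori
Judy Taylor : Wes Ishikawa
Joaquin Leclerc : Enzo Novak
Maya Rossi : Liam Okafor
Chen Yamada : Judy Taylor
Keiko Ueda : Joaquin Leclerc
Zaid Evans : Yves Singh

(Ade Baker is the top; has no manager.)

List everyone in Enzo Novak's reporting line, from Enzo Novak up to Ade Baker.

Enzo Novak reports to Bea Zhang. Bea Zhang reports to Ade Baker. Ade Baker is at the top.

Enzo Novak -> Bea Zhang -> Ade Baker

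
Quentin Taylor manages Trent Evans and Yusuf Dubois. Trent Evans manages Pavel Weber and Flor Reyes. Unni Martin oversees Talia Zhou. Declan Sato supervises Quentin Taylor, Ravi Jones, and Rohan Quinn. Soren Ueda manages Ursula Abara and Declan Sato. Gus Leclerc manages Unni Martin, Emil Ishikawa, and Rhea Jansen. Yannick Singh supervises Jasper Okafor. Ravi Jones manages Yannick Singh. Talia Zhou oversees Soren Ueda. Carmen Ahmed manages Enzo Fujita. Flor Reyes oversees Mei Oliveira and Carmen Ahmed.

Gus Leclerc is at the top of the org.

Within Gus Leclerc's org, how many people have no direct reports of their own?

9

The people in Gus Leclerc's organization with no one reporting to them are Rhea Jansen, Emil Ishikawa, Ursula Abara, Rohan Quinn, Jasper Okafor, Yusuf Dubois, Mei Oliveira, Enzo Fujita, Pavel Weber. That is 9.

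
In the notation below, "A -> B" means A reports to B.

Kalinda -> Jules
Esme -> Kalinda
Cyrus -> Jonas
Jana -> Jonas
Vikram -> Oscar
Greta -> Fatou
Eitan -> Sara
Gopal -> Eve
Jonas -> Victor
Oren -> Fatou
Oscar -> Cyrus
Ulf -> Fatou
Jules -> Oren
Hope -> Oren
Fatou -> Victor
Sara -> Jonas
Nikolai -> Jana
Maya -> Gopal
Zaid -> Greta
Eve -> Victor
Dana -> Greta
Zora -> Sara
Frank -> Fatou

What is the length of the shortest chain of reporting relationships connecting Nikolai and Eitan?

Nikolai is 2 levels below Jonas, and Eitan is 2 levels below Jonas (their lowest common manager). The shortest path runs up from Nikolai to Jonas and back down to Eitan: 2 + 2 = 4 links.

4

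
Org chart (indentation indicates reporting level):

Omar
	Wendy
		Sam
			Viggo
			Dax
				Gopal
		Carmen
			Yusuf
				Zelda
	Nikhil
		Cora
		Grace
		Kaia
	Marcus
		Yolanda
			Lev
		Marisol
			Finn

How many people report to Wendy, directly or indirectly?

7

Wendy directly manages Sam, Carmen. Under Sam: Dax, Gopal, Viggo (3). Under Carmen: Yusuf, Zelda (2). So Wendy's organization is 2 direct reports plus everyone under them: 4 + 3 = 7.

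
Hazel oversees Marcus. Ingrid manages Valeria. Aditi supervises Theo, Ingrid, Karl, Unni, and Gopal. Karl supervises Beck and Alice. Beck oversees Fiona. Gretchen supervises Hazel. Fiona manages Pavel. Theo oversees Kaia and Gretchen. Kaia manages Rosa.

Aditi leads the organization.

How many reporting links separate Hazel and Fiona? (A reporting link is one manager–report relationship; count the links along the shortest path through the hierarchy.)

Hazel is 3 levels below Aditi, and Fiona is 3 levels below Aditi (their lowest common manager). The shortest path runs up from Hazel to Aditi and back down to Fiona: 3 + 3 = 6 links.

6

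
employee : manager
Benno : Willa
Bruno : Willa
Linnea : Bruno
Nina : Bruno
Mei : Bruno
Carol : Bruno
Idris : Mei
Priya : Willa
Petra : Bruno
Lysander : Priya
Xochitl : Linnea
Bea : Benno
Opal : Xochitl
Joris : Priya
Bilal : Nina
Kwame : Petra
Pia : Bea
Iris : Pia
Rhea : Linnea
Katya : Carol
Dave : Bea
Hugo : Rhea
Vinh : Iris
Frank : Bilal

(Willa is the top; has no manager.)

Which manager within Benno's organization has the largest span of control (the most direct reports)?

Direct-report counts within Benno's organization: Benno has 1; Bea has 2; Pia has 1; Iris has 1. The largest is 2, held by Bea.

Bea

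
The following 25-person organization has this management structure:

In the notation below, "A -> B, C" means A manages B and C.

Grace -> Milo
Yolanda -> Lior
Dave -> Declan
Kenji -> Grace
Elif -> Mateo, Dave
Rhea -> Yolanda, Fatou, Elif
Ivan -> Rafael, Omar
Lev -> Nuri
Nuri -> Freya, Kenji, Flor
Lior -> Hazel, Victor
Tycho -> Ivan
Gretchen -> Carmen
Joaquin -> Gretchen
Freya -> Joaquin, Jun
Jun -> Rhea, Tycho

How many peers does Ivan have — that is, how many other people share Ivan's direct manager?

Ivan reports to Tycho, and Tycho has no other direct reports. Ivan has 0 peers.

0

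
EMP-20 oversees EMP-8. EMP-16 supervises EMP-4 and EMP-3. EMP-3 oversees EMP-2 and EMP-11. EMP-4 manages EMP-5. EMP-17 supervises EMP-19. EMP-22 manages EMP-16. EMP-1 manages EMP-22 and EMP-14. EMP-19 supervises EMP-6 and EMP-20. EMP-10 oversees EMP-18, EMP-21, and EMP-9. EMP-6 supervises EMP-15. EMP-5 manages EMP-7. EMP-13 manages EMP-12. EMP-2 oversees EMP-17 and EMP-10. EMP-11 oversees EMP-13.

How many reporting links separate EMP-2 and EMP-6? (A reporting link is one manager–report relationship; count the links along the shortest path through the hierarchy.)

3

EMP-6 is in EMP-2's organization: the chain from EMP-6 up to EMP-2 is EMP-6 → EMP-19 → EMP-17 → EMP-2, which is 3 links.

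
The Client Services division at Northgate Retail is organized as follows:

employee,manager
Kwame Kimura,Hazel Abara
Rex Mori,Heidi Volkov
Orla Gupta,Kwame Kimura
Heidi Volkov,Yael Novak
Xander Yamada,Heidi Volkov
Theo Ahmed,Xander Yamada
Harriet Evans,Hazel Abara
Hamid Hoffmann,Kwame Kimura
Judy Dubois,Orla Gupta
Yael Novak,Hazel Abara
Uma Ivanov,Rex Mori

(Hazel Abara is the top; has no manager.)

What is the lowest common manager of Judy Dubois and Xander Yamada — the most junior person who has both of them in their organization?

Judy Dubois's chain of managers is Orla Gupta, Kwame Kimura, Hazel Abara. Xander Yamada's chain of managers is Heidi Volkov, Yael Novak, Hazel Abara. The first manager that appears in both chains is Hazel Abara.

Hazel Abara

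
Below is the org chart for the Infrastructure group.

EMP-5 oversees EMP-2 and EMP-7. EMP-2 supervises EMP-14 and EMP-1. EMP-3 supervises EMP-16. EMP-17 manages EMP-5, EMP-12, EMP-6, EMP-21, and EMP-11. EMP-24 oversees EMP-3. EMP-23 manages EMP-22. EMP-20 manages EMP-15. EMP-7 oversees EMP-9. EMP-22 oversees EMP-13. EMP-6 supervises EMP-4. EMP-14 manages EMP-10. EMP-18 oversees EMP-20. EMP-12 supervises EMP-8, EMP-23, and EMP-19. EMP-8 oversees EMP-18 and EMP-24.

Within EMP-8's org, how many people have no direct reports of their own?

2

The people in EMP-8's organization with no one reporting to them are EMP-16, EMP-15. That is 2.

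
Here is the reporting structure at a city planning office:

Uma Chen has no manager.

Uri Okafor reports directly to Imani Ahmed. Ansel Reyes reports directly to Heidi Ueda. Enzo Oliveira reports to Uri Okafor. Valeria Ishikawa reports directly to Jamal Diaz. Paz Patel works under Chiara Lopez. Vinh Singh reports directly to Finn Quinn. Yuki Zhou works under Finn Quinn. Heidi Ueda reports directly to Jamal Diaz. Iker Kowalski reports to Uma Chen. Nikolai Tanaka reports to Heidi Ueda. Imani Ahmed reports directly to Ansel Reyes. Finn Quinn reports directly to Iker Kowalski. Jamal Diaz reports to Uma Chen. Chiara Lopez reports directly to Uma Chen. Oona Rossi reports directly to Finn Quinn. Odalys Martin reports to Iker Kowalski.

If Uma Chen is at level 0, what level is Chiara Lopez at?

1

Chain from Chiara Lopez up to Uma Chen: Chiara Lopez → Uma Chen. That is 1 step up, so Chiara Lopez is 1 level below Uma Chen.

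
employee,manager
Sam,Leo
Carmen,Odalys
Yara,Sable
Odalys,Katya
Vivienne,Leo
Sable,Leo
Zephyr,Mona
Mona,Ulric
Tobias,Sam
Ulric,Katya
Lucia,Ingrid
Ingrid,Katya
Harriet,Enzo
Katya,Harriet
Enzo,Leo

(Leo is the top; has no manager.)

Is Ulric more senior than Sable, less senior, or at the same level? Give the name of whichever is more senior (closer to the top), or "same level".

Ulric is 4 levels below Leo; Sable is 1. Sable is higher.

Sable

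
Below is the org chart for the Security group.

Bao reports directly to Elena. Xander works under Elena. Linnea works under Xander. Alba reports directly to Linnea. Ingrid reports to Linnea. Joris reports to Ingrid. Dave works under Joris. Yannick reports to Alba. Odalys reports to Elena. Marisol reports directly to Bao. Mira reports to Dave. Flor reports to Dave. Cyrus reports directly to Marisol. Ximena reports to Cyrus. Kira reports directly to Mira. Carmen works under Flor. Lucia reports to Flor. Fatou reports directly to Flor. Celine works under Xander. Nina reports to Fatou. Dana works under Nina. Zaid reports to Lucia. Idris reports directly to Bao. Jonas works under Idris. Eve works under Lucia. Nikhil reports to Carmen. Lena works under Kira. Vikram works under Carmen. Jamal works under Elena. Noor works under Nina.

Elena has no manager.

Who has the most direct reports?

Direct-report counts: Elena has 4; Xander has 2; Linnea has 2; Ingrid has 1; Joris has 1; Dave has 2; Flor has 3; Fatou has 1; Nina has 2; Lucia has 2; Carmen has 2; Mira has 1; Kira has 1; Alba has 1; Bao has 2; Idris has 1; Marisol has 1; Cyrus has 1. The largest is 4, held by Elena.

Elena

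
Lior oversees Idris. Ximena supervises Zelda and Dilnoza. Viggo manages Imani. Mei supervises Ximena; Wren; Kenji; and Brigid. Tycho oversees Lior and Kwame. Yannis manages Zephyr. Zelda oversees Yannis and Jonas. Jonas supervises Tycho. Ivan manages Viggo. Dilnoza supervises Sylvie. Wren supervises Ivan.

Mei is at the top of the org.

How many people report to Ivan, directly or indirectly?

Ivan directly manages Viggo. Under Viggo: Imani (1). That's 2 in total.

2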